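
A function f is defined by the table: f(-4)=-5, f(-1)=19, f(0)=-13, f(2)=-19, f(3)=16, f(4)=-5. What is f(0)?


Reading from the table at x = 0

-13


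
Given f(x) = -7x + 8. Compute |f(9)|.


f(9) = -55
|-55| = 55

55


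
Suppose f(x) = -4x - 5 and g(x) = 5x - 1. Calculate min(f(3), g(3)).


-17


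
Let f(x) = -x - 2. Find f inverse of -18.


Solve -x - 2 = -18
x = (-18 + 2) / (-1) = 16

16


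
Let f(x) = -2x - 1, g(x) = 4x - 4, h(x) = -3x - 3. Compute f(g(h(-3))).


h(-3) = 6
g(6) = 20
f(20) = -41

-41


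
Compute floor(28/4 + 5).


28/4 = 7
7 + 5 = 12
floor(12) = 12

12


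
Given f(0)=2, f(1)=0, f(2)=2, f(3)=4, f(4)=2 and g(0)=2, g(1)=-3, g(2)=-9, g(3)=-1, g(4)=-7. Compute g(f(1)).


2


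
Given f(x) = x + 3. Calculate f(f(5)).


f(5) = 8
f(8) = 11

11


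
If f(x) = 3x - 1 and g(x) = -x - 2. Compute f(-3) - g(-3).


-11


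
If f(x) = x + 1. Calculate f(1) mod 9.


f(1) = 2
2 mod 9 = 2

2


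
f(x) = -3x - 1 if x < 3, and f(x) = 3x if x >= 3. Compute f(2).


2 satisfies x < 3
f(2) = -7

-7


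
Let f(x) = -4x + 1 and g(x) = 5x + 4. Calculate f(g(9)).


g(9) = 49
f(49) = -195

-195


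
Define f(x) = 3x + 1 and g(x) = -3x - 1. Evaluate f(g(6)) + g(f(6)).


-114


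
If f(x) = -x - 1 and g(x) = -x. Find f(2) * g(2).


f(2) = -3
g(2) = -2
Product = 6

6


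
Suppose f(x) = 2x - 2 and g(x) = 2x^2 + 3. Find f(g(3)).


g(3) = 21
f(21) = 40

40


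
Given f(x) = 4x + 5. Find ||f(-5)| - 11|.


f(-5) = -15
|-15| = 15
|15 - 11| = 4

4


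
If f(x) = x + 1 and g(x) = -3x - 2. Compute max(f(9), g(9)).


10


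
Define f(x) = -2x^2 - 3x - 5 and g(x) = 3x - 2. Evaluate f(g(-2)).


-109


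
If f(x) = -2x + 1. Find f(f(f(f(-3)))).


f(-3) = 7
f(7) = -13
f(-13) = 27
f(27) = -53

-53


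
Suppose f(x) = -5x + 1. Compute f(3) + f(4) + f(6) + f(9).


-106


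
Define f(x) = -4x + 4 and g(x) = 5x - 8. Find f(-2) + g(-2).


f(-2) = 12
g(-2) = -18
Sum = -6

-6


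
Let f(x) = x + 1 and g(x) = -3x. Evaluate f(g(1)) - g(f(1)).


f(g(1)) = -2
g(f(1)) = -6
Difference = 4

4


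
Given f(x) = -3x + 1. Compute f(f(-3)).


f(-3) = 10
f(10) = -29

-29


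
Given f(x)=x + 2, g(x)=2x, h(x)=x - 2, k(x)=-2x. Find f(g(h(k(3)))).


k(3) = -6
h(-6) = -8
g(-8) = -16
f(-16) = -14

-14


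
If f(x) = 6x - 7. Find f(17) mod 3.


f(17) = 95
95 mod 3 = 2

2


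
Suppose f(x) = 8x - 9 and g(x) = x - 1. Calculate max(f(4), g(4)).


23


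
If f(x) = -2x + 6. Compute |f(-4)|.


f(-4) = 14
|14| = 14

14


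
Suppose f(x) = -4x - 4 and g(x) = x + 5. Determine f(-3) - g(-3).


f(-3) = 8
g(-3) = 2
Difference = 6

6


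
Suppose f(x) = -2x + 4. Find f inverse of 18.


Solve -2x + 4 = 18
x = (18 - 4) / (-2) = -7

-7


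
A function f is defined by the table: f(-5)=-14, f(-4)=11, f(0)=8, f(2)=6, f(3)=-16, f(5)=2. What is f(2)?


6


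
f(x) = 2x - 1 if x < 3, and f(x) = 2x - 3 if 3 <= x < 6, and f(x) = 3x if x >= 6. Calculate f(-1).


-1 satisfies x < 3
f(-1) = -3

-3


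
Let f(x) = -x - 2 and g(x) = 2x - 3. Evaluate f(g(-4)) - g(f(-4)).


f(g(-4)) = 9
g(f(-4)) = 1
Difference = 8

8


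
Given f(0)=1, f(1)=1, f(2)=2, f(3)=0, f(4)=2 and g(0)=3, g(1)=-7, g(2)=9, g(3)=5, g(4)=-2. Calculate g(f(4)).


f(4) = 2
g(2) = 9

9


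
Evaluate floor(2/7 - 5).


2/7 = 0.2857
0.2857 - 5 = -4.7143
floor(-4.7143) = -5

-5


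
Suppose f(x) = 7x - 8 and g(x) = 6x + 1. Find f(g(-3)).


g(-3) = -17
f(-17) = -127

-127


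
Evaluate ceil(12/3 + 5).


12/3 = 4
4 + 5 = 9
ceil(9) = 9

9


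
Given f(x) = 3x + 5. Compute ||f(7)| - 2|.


f(7) = 26
|26| = 26
|26 - 2| = 24

24


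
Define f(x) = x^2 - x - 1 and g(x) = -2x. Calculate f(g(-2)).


11


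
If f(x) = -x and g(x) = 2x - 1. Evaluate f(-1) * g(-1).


-3


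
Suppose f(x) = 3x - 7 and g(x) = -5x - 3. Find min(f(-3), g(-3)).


-16


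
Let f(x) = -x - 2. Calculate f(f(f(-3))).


f(-3) = 1
f(1) = -3
f(-3) = 1

1


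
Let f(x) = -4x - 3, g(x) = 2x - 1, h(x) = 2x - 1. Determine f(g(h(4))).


h(4) = 7
g(7) = 13
f(13) = -55

-55


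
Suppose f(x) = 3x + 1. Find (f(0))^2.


f(0) = 1
(1)^2 = 1

1


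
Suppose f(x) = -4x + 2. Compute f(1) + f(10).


f(1) = -2
f(10) = -38
Sum = -40

-40


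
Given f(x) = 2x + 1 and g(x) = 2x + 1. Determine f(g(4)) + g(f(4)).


f(g(4)) = 19
g(f(4)) = 19
Sum = 38

38


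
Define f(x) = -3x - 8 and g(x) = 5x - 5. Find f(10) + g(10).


f(10) = -38
g(10) = 45
Sum = 7

7


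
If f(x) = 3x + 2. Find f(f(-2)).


-10


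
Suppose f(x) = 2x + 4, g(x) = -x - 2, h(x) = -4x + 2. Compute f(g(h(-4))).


h(-4) = 18
g(18) = -20
f(-20) = -36

-36


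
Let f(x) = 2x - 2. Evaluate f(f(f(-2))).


f(-2) = -6
f(-6) = -14
f(-14) = -30

-30


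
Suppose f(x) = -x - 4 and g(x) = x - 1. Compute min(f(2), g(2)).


f(2) = -6
g(2) = 1
min = -6

-6


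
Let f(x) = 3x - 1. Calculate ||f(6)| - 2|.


f(6) = 17
|17| = 17
|17 - 2| = 15

15


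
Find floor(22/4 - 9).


22/4 = 5.5
5.5 - 9 = -3.5
floor(-3.5) = -4

-4


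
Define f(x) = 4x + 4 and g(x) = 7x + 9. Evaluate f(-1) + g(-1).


2


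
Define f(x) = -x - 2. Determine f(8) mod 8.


f(8) = -10
-10 mod 8 = 6

6


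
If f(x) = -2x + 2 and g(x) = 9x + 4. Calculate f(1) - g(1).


f(1) = 0
g(1) = 13
Difference = -13

-13


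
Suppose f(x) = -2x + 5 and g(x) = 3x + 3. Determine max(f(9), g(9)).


30


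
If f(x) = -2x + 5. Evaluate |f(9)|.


f(9) = -13
|-13| = 13

13


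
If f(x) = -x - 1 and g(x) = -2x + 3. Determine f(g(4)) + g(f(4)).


f(g(4)) = 4
g(f(4)) = 13
Sum = 17

17


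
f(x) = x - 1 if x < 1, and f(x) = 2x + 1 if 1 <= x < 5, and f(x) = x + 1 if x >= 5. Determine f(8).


9


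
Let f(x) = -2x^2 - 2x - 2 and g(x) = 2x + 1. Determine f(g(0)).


g(0) = 1
f(1) = (-2)*(1)^2 - 2*(1) - 2 = -6

-6


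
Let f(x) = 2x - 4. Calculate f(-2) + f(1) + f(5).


-4


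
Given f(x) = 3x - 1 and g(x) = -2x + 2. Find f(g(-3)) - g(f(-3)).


f(g(-3)) = 23
g(f(-3)) = 22
Difference = 1

1


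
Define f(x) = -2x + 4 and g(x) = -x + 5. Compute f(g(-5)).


g(-5) = 10
f(10) = -16

-16


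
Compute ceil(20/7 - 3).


0


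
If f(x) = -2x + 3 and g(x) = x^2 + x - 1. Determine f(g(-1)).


5


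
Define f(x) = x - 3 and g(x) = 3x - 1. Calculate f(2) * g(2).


f(2) = -1
g(2) = 5
Product = -5

-5


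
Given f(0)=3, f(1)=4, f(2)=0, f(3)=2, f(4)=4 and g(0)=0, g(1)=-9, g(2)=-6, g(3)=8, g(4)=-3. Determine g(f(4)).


-3


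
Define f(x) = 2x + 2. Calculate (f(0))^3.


f(0) = 2
(2)^3 = 8

8


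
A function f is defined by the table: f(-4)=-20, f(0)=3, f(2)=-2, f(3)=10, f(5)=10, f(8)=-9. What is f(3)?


Reading from the table at x = 3

10


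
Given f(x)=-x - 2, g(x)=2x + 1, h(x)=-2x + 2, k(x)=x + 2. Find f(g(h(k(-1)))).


k(-1) = 1
h(1) = 0
g(0) = 1
f(1) = -3

-3


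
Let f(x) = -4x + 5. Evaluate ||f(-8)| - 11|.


f(-8) = 37
|37| = 37
|37 - 11| = 26

26


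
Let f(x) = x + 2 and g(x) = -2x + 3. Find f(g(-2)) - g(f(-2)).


f(g(-2)) = 9
g(f(-2)) = 3
Difference = 6

6


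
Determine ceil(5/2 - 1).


5/2 = 2.5
2.5 - 1 = 1.5
ceil(1.5) = 2

2


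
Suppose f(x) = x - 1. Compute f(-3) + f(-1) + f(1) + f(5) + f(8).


f(-3) = -4
f(-1) = -2
f(1) = 0
f(5) = 4
f(8) = 7
Sum = 5

5


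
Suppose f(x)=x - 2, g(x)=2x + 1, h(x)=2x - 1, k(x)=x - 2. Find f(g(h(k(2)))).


k(2) = 0
h(0) = -1
g(-1) = -1
f(-1) = -3

-3


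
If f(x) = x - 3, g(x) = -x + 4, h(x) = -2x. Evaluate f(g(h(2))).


h(2) = -4
g(-4) = 8
f(8) = 5

5


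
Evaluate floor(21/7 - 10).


21/7 = 3
3 - 10 = -7
floor(-7) = -7

-7


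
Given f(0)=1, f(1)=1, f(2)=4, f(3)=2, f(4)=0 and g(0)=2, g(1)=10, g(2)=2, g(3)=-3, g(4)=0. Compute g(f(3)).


f(3) = 2
g(2) = 2

2


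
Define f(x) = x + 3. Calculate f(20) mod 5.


f(20) = 23
23 mod 5 = 3

3


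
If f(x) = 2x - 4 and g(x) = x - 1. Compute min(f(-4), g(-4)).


-12


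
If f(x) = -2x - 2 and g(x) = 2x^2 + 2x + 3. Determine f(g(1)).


g(1) = 7
f(7) = -16

-16


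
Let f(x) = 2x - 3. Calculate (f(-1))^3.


f(-1) = -5
(-5)^3 = -125

-125


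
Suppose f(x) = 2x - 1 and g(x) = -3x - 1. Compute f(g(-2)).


g(-2) = 5
f(5) = 9

9


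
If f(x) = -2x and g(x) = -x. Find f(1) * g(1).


f(1) = -2
g(1) = -1
Product = 2

2


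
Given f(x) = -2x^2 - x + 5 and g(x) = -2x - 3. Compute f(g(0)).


g(0) = -3
f(-3) = (-2)*(-3)^2 - 1*(-3) + 5 = -10

-10


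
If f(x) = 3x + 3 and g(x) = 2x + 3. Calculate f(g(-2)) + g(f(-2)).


f(g(-2)) = 0
g(f(-2)) = -3
Sum = -3

-3


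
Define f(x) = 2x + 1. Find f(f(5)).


23


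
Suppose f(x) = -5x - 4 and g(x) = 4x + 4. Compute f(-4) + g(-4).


f(-4) = 16
g(-4) = -12
Sum = 4

4


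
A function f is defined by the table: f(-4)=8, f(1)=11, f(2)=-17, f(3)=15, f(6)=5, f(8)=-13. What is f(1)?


Reading from the table at x = 1

11


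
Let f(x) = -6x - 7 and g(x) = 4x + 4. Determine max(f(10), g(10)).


f(10) = -67
g(10) = 44
max = 44

44


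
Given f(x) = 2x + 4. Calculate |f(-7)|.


f(-7) = -10
|-10| = 10

10


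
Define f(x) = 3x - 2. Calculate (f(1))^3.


f(1) = 1
(1)^3 = 1

1


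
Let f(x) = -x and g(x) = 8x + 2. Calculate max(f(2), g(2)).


f(2) = -2
g(2) = 18
max = 18

18


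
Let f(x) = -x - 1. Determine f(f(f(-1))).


0


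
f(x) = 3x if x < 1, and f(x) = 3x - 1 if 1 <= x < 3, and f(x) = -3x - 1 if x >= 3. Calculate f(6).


6 satisfies x >= 3
f(6) = -19

-19


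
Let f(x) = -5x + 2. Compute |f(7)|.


f(7) = -33
|-33| = 33

33


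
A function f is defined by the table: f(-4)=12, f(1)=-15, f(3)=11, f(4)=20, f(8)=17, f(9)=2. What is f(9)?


Reading from the table at x = 9

2


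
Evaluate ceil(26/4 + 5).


26/4 = 6.5
6.5 + 5 = 11.5
ceil(11.5) = 12

12


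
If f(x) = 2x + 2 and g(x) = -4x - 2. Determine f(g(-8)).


g(-8) = 30
f(30) = 62

62


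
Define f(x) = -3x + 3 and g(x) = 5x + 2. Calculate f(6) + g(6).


f(6) = -15
g(6) = 32
Sum = 17

17


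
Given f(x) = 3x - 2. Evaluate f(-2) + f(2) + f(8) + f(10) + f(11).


f(-2) = -8
f(2) = 4
f(8) = 22
f(10) = 28
f(11) = 31
Sum = 77

77


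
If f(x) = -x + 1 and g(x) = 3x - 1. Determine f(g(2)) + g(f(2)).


f(g(2)) = -4
g(f(2)) = -4
Sum = -8

-8


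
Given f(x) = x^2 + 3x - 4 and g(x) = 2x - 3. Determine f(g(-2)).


24


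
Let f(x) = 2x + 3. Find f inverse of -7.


Solve 2x + 3 = -7
x = (-7 - 3) / 2 = -5

-5


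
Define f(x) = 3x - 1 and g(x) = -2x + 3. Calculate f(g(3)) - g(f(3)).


3


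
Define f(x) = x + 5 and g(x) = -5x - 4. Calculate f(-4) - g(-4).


f(-4) = 1
g(-4) = 16
Difference = -15

-15


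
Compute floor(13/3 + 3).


7


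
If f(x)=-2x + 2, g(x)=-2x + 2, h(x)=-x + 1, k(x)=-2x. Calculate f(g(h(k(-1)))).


k(-1) = 2
h(2) = -1
g(-1) = 4
f(4) = -6

-6


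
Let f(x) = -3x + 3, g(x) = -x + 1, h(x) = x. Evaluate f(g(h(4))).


12


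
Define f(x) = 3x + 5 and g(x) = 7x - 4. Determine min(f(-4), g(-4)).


f(-4) = -7
g(-4) = -32
min = -32

-32


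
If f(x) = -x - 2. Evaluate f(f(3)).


f(3) = -5
f(-5) = 3

3


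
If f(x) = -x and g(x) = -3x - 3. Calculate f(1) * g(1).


f(1) = -1
g(1) = -6
Product = 6

6


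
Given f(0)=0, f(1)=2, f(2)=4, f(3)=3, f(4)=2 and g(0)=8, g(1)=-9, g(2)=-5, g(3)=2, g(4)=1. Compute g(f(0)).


f(0) = 0
g(0) = 8

8


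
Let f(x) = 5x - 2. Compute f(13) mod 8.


f(13) = 63
63 mod 8 = 7

7


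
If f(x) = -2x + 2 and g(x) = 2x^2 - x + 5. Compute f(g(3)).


g(3) = 20
f(20) = -38

-38


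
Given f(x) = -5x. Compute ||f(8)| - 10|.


f(8) = -40
|-40| = 40
|40 - 10| = 30

30


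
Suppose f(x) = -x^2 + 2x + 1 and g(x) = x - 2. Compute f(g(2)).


g(2) = 0
f(0) = (-1)*(0)^2 + 2*(0) + 1 = 1

1


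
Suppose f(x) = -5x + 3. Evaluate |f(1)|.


f(1) = -2
|-2| = 2

2


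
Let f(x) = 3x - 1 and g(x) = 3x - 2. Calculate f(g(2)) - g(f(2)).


-2


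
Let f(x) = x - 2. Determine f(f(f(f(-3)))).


f(-3) = -5
f(-5) = -7
f(-7) = -9
f(-9) = -11

-11


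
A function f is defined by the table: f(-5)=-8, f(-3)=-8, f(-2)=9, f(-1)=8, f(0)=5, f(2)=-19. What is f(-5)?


Reading from the table at x = -5

-8


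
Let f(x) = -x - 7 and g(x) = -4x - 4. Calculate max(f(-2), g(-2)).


4


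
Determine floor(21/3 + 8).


21/3 = 7
7 + 8 = 15
floor(15) = 15

15


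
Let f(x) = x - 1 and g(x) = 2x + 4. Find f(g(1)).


g(1) = 6
f(6) = 5

5


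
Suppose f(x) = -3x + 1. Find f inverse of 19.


Solve -3x + 1 = 19
x = (19 - 1) / (-3) = -6

-6


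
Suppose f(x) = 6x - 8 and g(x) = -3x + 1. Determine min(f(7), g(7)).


f(7) = 34
g(7) = -20
min = -20

-20


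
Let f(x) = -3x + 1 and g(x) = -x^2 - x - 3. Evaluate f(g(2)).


g(2) = -9
f(-9) = 28

28


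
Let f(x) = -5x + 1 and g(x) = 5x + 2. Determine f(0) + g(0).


f(0) = 1
g(0) = 2
Sum = 3

3


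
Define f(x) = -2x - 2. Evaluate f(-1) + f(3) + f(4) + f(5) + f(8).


f(-1) = 0
f(3) = -8
f(4) = -10
f(5) = -12
f(8) = -18
Sum = -48

-48


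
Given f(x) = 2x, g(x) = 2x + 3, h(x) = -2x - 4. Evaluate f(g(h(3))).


h(3) = -10
g(-10) = -17
f(-17) = -34

-34


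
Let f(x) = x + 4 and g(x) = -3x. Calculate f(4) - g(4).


f(4) = 8
g(4) = -12
Difference = 20

20


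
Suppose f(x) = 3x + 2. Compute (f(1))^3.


125


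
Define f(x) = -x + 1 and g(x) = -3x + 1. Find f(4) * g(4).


f(4) = -3
g(4) = -11
Product = 33

33


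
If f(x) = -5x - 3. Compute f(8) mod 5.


f(8) = -43
-43 mod 5 = 2

2


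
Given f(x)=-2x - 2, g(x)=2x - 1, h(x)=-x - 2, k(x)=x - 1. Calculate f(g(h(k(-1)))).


k(-1) = -2
h(-2) = 0
g(0) = -1
f(-1) = 0

0


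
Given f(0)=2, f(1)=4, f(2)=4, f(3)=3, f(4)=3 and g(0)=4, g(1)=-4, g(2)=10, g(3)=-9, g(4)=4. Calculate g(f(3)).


-9


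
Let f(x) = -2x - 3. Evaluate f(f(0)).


f(0) = -3
f(-3) = 3

3


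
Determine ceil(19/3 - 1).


19/3 = 6.3333
6.3333 - 1 = 5.3333
ceil(5.3333) = 6

6


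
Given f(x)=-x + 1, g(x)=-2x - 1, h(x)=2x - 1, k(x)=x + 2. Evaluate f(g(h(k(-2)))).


0


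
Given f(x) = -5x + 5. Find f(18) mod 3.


f(18) = -85
-85 mod 3 = 2

2


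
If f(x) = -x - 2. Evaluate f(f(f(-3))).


f(-3) = 1
f(1) = -3
f(-3) = 1

1


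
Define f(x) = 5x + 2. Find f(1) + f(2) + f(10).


f(1) = 7
f(2) = 12
f(10) = 52
Sum = 71

71


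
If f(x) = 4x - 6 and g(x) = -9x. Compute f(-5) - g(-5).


-71


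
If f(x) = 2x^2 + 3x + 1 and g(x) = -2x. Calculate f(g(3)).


g(3) = -6
f(-6) = 2*(-6)^2 + 3*(-6) + 1 = 55

55


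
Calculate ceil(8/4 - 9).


8/4 = 2
2 - 9 = -7
ceil(-7) = -7

-7


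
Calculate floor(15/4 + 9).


15/4 = 3.75
3.75 + 9 = 12.75
floor(12.75) = 12

12


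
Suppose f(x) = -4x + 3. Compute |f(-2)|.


f(-2) = 11
|11| = 11

11


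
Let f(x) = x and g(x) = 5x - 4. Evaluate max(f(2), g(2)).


f(2) = 2
g(2) = 6
max = 6

6


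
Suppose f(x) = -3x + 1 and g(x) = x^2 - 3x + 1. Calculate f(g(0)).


g(0) = 1
f(1) = -2

-2


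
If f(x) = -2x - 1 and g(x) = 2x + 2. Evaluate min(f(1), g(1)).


f(1) = -3
g(1) = 4
min = -3

-3


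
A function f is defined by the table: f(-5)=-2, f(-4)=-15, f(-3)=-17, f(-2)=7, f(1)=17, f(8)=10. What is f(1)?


17


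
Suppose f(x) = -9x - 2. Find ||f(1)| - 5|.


6


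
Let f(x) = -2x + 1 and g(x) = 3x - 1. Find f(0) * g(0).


-1


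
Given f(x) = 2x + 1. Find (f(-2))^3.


f(-2) = -3
(-3)^3 = -27

-27


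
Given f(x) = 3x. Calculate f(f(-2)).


f(-2) = -6
f(-6) = -18

-18


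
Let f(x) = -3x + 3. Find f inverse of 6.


Solve -3x + 3 = 6
x = (6 - 3) / (-3) = -1

-1


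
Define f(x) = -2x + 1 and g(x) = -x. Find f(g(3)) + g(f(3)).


f(g(3)) = 7
g(f(3)) = 5
Sum = 12

12


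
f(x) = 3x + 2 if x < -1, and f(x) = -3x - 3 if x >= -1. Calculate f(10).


10 satisfies x >= -1
f(10) = -33

-33


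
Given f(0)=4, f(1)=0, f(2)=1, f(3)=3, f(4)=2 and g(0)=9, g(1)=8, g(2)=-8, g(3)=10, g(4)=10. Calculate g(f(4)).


f(4) = 2
g(2) = -8

-8


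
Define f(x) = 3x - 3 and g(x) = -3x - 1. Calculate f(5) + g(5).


f(5) = 12
g(5) = -16
Sum = -4

-4


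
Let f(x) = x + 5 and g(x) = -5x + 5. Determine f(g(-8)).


g(-8) = 45
f(45) = 50

50


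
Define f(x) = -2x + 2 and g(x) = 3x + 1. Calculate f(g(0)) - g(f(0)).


f(g(0)) = 0
g(f(0)) = 7
Difference = -7

-7


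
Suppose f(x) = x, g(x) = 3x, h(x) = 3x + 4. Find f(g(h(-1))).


h(-1) = 1
g(1) = 3
f(3) = 3

3


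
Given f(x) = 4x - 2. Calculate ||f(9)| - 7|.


f(9) = 34
|34| = 34
|34 - 7| = 27

27


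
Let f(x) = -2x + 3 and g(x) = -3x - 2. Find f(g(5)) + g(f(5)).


f(g(5)) = 37
g(f(5)) = 19
Sum = 56

56


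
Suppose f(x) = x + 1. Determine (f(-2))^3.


f(-2) = -1
(-1)^3 = -1

-1


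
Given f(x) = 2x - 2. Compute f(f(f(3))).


f(3) = 4
f(4) = 6
f(6) = 10

10


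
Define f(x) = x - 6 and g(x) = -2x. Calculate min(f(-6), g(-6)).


f(-6) = -12
g(-6) = 12
min = -12

-12


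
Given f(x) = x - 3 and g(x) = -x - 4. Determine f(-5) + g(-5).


f(-5) = -8
g(-5) = 1
Sum = -7

-7


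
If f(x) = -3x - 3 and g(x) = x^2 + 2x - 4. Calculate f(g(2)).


g(2) = 4
f(4) = -15

-15


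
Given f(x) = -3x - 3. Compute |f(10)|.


f(10) = -33
|-33| = 33

33


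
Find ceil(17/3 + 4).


17/3 = 5.6667
5.6667 + 4 = 9.6667
ceil(9.6667) = 10

10


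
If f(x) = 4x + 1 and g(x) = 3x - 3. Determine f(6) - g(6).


f(6) = 25
g(6) = 15
Difference = 10

10


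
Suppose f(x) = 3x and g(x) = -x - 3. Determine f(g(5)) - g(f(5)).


f(g(5)) = -24
g(f(5)) = -18
Difference = -6

-6


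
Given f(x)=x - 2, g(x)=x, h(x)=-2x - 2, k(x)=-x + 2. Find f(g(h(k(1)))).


k(1) = 1
h(1) = -4
g(-4) = -4
f(-4) = -6

-6


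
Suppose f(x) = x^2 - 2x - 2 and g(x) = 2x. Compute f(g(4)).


g(4) = 8
f(8) = 1*(8)^2 - 2*(8) - 2 = 46

46


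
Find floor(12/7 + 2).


12/7 = 1.7143
1.7143 + 2 = 3.7143
floor(3.7143) = 3

3


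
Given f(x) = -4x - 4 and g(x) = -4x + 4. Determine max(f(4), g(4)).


f(4) = -20
g(4) = -12
max = -12

-12


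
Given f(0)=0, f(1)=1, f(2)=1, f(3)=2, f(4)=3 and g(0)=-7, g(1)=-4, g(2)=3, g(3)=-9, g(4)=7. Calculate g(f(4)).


f(4) = 3
g(3) = -9

-9


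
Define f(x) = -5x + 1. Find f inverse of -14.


Solve -5x + 1 = -14
x = (-14 - 1) / (-5) = 3

3


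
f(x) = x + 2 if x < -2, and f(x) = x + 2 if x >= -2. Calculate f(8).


8 satisfies x >= -2
f(8) = 10

10


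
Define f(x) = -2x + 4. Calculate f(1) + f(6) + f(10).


f(1) = 2
f(6) = -8
f(10) = -16
Sum = -22

-22


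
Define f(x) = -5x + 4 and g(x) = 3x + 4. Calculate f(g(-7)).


g(-7) = -17
f(-17) = 89

89


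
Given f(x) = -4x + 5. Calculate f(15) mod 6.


f(15) = -55
-55 mod 6 = 5

5


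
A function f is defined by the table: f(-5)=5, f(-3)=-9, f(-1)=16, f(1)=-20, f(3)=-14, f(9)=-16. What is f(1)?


Reading from the table at x = 1

-20


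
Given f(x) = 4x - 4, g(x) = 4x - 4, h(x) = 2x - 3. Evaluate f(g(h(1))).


h(1) = -1
g(-1) = -8
f(-8) = -36

-36


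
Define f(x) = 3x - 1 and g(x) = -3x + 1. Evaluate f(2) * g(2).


f(2) = 5
g(2) = -5
Product = -25

-25


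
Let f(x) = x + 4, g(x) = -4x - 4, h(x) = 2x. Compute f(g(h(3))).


h(3) = 6
g(6) = -28
f(-28) = -24

-24


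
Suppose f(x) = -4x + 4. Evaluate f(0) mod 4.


f(0) = 4
4 mod 4 = 0

0


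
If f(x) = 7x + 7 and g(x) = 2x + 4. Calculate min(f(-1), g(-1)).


f(-1) = 0
g(-1) = 2
min = 0

0


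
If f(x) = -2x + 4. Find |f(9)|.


f(9) = -14
|-14| = 14

14


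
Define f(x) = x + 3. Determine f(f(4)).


10


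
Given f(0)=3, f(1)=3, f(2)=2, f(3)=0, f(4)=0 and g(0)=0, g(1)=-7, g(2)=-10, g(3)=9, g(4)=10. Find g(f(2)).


f(2) = 2
g(2) = -10

-10


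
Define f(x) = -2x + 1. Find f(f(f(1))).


f(1) = -1
f(-1) = 3
f(3) = -5

-5


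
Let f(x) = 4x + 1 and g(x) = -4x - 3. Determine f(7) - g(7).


60


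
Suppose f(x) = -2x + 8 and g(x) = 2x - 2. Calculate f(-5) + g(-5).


f(-5) = 18
g(-5) = -12
Sum = 6

6


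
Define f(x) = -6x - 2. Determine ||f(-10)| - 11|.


47


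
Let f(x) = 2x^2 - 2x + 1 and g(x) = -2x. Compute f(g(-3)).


g(-3) = 6
f(6) = 2*(6)^2 - 2*(6) + 1 = 61

61


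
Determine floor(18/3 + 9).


18/3 = 6
6 + 9 = 15
floor(15) = 15

15


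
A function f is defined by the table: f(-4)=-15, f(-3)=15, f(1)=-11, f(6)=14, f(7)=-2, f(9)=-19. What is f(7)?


Reading from the table at x = 7

-2


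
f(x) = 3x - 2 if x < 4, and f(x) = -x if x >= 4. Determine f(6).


6 satisfies x >= 4
f(6) = -6

-6


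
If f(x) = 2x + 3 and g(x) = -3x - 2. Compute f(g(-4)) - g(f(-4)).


f(g(-4)) = 23
g(f(-4)) = 13
Difference = 10

10


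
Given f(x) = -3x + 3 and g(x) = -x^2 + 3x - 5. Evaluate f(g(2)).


g(2) = -3
f(-3) = 12

12


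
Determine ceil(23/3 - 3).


23/3 = 7.6667
7.6667 - 3 = 4.6667
ceil(4.6667) = 5

5


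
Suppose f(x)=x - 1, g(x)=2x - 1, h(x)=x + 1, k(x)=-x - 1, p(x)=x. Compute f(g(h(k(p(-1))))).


p(-1) = -1
k(-1) = 0
h(0) = 1
g(1) = 1
f(1) = 0

0


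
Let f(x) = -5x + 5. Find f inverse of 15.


Solve -5x + 5 = 15
x = (15 - 5) / (-5) = -2

-2


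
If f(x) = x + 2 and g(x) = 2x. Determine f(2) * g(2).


f(2) = 4
g(2) = 4
Product = 16

16


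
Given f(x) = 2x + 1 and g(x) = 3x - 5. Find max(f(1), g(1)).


f(1) = 3
g(1) = -2
max = 3

3


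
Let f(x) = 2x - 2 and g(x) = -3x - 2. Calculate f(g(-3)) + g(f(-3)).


f(g(-3)) = 12
g(f(-3)) = 22
Sum = 34

34


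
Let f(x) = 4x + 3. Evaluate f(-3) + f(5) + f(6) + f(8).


f(-3) = -9
f(5) = 23
f(6) = 27
f(8) = 35
Sum = 76

76


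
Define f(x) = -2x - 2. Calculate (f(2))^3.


f(2) = -6
(-6)^3 = -216

-216


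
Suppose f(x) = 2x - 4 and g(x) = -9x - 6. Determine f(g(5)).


g(5) = -51
f(-51) = -106

-106


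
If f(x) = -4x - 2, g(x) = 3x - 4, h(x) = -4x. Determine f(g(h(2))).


110


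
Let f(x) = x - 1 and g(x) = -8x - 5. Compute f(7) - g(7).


f(7) = 6
g(7) = -61
Difference = 67

67


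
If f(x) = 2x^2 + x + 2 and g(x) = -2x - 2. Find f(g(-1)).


g(-1) = 0
f(0) = 2*(0)^2 + 1*(0) + 2 = 2

2


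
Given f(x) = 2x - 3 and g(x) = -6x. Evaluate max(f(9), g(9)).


f(9) = 15
g(9) = -54
max = 15

15


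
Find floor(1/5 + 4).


4


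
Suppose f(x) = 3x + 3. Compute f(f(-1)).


f(-1) = 0
f(0) = 3

3


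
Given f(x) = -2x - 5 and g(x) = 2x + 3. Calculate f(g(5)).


-31


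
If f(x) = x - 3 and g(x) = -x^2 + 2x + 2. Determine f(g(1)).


g(1) = 3
f(3) = 0

0


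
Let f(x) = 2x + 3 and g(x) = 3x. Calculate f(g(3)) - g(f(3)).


-6


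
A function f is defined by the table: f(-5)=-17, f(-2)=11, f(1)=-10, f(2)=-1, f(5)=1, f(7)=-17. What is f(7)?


Reading from the table at x = 7

-17


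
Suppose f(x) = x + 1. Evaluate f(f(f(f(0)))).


f(0) = 1
f(1) = 2
f(2) = 3
f(3) = 4

4


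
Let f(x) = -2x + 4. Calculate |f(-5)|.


f(-5) = 14
|14| = 14

14


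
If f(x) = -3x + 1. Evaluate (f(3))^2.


f(3) = -8
(-8)^2 = 64

64


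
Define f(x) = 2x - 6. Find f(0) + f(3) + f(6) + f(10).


14


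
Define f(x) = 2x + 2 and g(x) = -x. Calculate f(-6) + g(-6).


-4


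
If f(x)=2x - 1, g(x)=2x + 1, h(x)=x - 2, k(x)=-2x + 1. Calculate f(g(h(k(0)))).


k(0) = 1
h(1) = -1
g(-1) = -1
f(-1) = -3

-3


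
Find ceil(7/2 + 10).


7/2 = 3.5
3.5 + 10 = 13.5
ceil(13.5) = 14

14


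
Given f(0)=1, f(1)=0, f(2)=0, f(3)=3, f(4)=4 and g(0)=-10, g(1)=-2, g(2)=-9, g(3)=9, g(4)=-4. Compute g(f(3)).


f(3) = 3
g(3) = 9

9


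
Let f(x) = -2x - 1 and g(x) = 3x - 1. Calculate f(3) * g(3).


-56


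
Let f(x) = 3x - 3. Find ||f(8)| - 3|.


f(8) = 21
|21| = 21
|21 - 3| = 18

18


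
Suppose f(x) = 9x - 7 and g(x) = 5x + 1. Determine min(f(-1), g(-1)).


f(-1) = -16
g(-1) = -4
min = -16

-16


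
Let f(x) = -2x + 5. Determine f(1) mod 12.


3


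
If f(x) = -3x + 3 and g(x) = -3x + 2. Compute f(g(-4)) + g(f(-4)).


f(g(-4)) = -39
g(f(-4)) = -43
Sum = -82

-82


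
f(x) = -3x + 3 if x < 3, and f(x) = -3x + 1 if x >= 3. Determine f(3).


3 satisfies x >= 3
f(3) = -8

-8


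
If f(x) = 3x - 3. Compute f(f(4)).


f(4) = 9
f(9) = 24

24


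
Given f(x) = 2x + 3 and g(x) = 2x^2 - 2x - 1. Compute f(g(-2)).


25


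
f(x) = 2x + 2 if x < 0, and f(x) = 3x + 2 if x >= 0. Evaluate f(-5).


-5 satisfies x < 0
f(-5) = -8

-8


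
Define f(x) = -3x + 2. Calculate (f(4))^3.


f(4) = -10
(-10)^3 = -1000

-1000


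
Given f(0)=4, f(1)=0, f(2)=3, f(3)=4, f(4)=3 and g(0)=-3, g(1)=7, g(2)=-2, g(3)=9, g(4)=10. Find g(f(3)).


f(3) = 4
g(4) = 10

10


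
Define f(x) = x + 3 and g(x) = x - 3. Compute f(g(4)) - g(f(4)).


f(g(4)) = 4
g(f(4)) = 4
Difference = 0

0


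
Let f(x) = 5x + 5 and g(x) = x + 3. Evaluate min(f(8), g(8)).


f(8) = 45
g(8) = 11
min = 11

11


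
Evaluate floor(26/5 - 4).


26/5 = 5.2
5.2 - 4 = 1.2
floor(1.2) = 1

1


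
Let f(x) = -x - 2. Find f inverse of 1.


-3


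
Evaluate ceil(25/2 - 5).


25/2 = 12.5
12.5 - 5 = 7.5
ceil(7.5) = 8

8


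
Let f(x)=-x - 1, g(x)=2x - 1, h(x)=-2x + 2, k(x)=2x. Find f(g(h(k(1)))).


4


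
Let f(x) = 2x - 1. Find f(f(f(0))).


f(0) = -1
f(-1) = -3
f(-3) = -7

-7


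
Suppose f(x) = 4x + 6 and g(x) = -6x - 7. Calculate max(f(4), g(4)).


22


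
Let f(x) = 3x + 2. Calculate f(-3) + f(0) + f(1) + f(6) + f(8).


f(-3) = -7
f(0) = 2
f(1) = 5
f(6) = 20
f(8) = 26
Sum = 46

46


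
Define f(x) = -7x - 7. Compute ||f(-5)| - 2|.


f(-5) = 28
|28| = 28
|28 - 2| = 26

26


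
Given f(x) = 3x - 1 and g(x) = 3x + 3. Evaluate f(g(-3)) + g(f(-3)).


f(g(-3)) = -19
g(f(-3)) = -27
Sum = -46

-46


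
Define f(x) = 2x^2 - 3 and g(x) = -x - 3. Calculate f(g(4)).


g(4) = -7
f(-7) = 2*(-7)^2 - 3 = 95

95


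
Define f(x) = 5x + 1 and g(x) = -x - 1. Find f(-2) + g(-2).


-8


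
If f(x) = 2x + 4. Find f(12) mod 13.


f(12) = 28
28 mod 13 = 2

2


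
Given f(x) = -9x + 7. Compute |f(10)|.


f(10) = -83
|-83| = 83

83


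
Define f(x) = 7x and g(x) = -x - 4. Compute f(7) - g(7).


f(7) = 49
g(7) = -11
Difference = 60

60


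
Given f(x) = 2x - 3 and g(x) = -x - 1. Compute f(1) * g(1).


f(1) = -1
g(1) = -2
Product = 2

2


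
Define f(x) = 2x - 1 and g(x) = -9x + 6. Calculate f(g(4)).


g(4) = -30
f(-30) = -61

-61


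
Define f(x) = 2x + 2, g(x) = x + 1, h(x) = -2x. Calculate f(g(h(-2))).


h(-2) = 4
g(4) = 5
f(5) = 12

12


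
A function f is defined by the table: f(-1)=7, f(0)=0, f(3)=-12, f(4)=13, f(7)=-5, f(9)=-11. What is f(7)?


Reading from the table at x = 7

-5


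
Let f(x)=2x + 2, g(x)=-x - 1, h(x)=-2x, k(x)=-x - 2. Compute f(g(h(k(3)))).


k(3) = -5
h(-5) = 10
g(10) = -11
f(-11) = -20

-20


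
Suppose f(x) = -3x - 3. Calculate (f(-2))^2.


f(-2) = 3
(3)^2 = 9

9


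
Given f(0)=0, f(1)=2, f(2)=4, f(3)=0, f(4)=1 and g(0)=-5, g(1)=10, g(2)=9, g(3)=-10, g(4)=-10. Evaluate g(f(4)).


f(4) = 1
g(1) = 10

10


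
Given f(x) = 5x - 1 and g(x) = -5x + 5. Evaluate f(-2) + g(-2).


f(-2) = -11
g(-2) = 15
Sum = 4

4


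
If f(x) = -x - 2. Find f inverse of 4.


Solve -x - 2 = 4
x = (4 + 2) / (-1) = -6

-6


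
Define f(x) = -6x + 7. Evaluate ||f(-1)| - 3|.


f(-1) = 13
|13| = 13
|13 - 3| = 10

10


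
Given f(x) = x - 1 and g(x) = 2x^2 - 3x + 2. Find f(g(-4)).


g(-4) = 46
f(46) = 45

45


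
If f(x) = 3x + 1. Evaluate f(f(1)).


13


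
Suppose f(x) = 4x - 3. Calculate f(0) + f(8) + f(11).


f(0) = -3
f(8) = 29
f(11) = 41
Sum = 67

67


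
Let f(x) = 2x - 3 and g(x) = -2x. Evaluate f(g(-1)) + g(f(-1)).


f(g(-1)) = 1
g(f(-1)) = 10
Sum = 11

11


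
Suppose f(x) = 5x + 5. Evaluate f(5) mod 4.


f(5) = 30
30 mod 4 = 2

2


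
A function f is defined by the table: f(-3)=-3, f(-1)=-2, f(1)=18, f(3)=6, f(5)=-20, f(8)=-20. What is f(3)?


Reading from the table at x = 3

6


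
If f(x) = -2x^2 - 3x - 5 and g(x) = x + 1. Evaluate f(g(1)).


g(1) = 2
f(2) = (-2)*(2)^2 - 3*(2) - 5 = -19

-19


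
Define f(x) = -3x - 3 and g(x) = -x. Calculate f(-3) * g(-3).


f(-3) = 6
g(-3) = 3
Product = 18

18


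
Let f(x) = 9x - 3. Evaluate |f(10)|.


87


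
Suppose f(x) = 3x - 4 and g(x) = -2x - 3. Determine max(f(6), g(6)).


14


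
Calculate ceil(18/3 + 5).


18/3 = 6
6 + 5 = 11
ceil(11) = 11

11


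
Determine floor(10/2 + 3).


10/2 = 5
5 + 3 = 8
floor(8) = 8

8


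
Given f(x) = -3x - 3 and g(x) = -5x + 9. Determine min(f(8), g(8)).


f(8) = -27
g(8) = -31
min = -31

-31


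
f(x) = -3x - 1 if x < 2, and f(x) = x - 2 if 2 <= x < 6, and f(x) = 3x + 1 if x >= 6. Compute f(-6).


-6 satisfies x < 2
f(-6) = 17

17


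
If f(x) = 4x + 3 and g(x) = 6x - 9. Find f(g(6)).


111


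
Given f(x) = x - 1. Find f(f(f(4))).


f(4) = 3
f(3) = 2
f(2) = 1

1


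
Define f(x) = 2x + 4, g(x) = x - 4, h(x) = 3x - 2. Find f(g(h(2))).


h(2) = 4
g(4) = 0
f(0) = 4

4


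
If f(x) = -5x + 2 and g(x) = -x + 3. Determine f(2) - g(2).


f(2) = -8
g(2) = 1
Difference = -9

-9


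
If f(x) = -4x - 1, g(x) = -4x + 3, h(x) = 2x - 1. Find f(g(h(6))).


h(6) = 11
g(11) = -41
f(-41) = 163

163


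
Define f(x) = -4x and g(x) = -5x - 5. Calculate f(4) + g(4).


f(4) = -16
g(4) = -25
Sum = -41

-41


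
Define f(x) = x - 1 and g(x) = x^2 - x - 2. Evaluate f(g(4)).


g(4) = 10
f(10) = 9

9


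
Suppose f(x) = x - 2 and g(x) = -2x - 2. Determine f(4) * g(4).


f(4) = 2
g(4) = -10
Product = -20

-20


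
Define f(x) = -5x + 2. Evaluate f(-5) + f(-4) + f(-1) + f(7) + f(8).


-15


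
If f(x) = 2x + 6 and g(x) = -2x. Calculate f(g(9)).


-30


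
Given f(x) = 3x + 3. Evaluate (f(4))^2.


f(4) = 15
(15)^2 = 225

225


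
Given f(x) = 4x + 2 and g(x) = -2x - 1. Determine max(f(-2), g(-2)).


f(-2) = -6
g(-2) = 3
max = 3

3


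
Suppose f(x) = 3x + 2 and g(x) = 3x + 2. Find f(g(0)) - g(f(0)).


f(g(0)) = 8
g(f(0)) = 8
Difference = 0

0


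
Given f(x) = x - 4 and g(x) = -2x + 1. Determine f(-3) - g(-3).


f(-3) = -7
g(-3) = 7
Difference = -14

-14


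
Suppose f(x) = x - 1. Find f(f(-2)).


f(-2) = -3
f(-3) = -4

-4


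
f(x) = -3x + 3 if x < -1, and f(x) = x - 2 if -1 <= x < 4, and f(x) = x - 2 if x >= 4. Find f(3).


1


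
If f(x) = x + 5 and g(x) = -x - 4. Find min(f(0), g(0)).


f(0) = 5
g(0) = -4
min = -4

-4


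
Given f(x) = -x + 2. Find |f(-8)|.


f(-8) = 10
|10| = 10

10


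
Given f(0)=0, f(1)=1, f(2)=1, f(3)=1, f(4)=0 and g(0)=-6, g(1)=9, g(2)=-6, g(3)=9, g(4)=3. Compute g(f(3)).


f(3) = 1
g(1) = 9

9


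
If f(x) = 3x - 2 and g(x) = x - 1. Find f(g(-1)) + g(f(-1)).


f(g(-1)) = -8
g(f(-1)) = -6
Sum = -14

-14


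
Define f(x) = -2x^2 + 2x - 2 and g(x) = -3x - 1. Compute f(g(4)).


g(4) = -13
f(-13) = (-2)*(-13)^2 + 2*(-13) - 2 = -366

-366


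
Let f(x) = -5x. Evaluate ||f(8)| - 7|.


f(8) = -40
|-40| = 40
|40 - 7| = 33

33


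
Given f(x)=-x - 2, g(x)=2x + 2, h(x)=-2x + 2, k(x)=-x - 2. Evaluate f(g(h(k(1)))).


k(1) = -3
h(-3) = 8
g(8) = 18
f(18) = -20

-20


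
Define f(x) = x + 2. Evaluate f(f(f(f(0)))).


f(0) = 2
f(2) = 4
f(4) = 6
f(6) = 8

8


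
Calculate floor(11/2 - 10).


11/2 = 5.5
5.5 - 10 = -4.5
floor(-4.5) = -5

-5


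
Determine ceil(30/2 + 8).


30/2 = 15
15 + 8 = 23
ceil(23) = 23

23


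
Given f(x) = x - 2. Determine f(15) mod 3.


f(15) = 13
13 mod 3 = 1

1


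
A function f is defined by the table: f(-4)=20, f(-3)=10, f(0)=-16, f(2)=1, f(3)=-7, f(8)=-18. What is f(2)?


Reading from the table at x = 2

1


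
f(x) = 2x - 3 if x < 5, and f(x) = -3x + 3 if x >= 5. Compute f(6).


6 satisfies x >= 5
f(6) = -15

-15


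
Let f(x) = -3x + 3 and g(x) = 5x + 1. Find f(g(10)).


g(10) = 51
f(51) = -150

-150


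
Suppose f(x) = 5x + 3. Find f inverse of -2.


Solve 5x + 3 = -2
x = (-2 - 3) / 5 = -1

-1


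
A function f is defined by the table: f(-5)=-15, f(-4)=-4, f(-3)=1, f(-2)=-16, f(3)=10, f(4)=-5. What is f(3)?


10


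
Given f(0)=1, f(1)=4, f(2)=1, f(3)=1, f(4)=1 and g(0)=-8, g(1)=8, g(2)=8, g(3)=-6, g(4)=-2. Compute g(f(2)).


f(2) = 1
g(1) = 8

8


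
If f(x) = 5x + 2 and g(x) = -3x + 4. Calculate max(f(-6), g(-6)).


f(-6) = -28
g(-6) = 22
max = 22

22


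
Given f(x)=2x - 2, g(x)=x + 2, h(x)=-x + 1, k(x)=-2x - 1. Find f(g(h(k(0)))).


k(0) = -1
h(-1) = 2
g(2) = 4
f(4) = 6

6


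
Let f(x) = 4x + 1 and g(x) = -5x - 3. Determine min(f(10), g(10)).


-53


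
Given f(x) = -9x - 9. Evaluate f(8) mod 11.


f(8) = -81
-81 mod 11 = 7

7


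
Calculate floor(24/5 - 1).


24/5 = 4.8
4.8 - 1 = 3.8
floor(3.8) = 3

3


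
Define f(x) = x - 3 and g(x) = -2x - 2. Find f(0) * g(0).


f(0) = -3
g(0) = -2
Product = 6

6


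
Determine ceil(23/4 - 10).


23/4 = 5.75
5.75 - 10 = -4.25
ceil(-4.25) = -4

-4


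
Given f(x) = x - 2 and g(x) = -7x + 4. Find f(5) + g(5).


f(5) = 3
g(5) = -31
Sum = -28

-28


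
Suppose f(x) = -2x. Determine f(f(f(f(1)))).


f(1) = -2
f(-2) = 4
f(4) = -8
f(-8) = 16

16


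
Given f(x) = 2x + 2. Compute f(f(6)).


f(6) = 14
f(14) = 30

30


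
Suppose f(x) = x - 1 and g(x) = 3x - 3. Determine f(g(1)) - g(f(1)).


f(g(1)) = -1
g(f(1)) = -3
Difference = 2

2


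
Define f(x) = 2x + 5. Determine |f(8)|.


f(8) = 21
|21| = 21

21


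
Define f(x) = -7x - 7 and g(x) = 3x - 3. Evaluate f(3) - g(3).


-34


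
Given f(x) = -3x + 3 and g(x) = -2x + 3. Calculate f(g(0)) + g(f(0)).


f(g(0)) = -6
g(f(0)) = -3
Sum = -9

-9


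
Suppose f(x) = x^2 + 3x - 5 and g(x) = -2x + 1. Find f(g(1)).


g(1) = -1
f(-1) = 1*(-1)^2 + 3*(-1) - 5 = -7

-7


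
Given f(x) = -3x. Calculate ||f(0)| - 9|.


f(0) = 0
|0| = 0
|0 - 9| = 9

9


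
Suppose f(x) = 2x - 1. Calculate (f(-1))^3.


f(-1) = -3
(-3)^3 = -27

-27


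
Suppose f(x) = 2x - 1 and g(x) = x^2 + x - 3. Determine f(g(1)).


-3


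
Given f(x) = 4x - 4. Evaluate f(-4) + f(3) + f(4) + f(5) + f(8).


44


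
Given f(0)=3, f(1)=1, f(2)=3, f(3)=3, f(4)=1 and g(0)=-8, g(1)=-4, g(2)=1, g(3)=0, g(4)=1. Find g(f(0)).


0


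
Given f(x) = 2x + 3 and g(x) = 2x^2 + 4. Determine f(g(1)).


g(1) = 6
f(6) = 15

15


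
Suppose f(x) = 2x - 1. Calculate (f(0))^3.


f(0) = -1
(-1)^3 = -1

-1


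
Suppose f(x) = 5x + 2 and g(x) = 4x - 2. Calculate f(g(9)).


g(9) = 34
f(34) = 172

172


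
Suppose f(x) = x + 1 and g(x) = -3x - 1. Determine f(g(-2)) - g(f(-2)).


f(g(-2)) = 6
g(f(-2)) = 2
Difference = 4

4


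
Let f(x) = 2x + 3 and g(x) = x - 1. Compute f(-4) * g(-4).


f(-4) = -5
g(-4) = -5
Product = 25

25


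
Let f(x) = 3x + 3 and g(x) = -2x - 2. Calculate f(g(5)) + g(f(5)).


f(g(5)) = -33
g(f(5)) = -38
Sum = -71

-71


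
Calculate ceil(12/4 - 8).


12/4 = 3
3 - 8 = -5
ceil(-5) = -5

-5


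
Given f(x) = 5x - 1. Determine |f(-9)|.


f(-9) = -46
|-46| = 46

46


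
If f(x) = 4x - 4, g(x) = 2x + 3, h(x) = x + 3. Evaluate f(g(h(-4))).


h(-4) = -1
g(-1) = 1
f(1) = 0

0


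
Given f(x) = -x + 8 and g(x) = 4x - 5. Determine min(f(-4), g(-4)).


f(-4) = 12
g(-4) = -21
min = -21

-21


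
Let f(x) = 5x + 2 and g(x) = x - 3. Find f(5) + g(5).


f(5) = 27
g(5) = 2
Sum = 29

29


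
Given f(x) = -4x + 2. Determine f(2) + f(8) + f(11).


f(2) = -6
f(8) = -30
f(11) = -42
Sum = -78

-78


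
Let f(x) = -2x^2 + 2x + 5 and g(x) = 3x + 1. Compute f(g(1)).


g(1) = 4
f(4) = (-2)*(4)^2 + 2*(4) + 5 = -19

-19


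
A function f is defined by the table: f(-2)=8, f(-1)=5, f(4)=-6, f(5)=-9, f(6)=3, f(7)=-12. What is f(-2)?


Reading from the table at x = -2

8


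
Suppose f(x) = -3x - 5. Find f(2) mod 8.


f(2) = -11
-11 mod 8 = 5

5


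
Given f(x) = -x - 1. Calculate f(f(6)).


f(6) = -7
f(-7) = 6

6


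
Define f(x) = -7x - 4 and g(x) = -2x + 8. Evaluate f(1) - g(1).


f(1) = -11
g(1) = 6
Difference = -17

-17


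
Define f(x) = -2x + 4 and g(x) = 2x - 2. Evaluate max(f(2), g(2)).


f(2) = 0
g(2) = 2
max = 2

2


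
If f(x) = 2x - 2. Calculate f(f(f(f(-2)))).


f(-2) = -6
f(-6) = -14
f(-14) = -30
f(-30) = -62

-62


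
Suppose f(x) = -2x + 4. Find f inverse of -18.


Solve -2x + 4 = -18
x = (-18 - 4) / (-2) = 11

11


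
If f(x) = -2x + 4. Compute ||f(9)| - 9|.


5


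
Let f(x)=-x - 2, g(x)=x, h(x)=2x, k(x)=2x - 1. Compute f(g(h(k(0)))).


k(0) = -1
h(-1) = -2
g(-2) = -2
f(-2) = 0

0


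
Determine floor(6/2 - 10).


6/2 = 3
3 - 10 = -7
floor(-7) = -7

-7


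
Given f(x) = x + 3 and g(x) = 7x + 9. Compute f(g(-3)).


g(-3) = -12
f(-12) = -9

-9


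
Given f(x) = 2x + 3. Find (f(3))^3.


f(3) = 9
(9)^3 = 729

729


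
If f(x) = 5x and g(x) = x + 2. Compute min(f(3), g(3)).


f(3) = 15
g(3) = 5
min = 5

5


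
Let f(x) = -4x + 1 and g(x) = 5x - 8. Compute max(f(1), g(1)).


f(1) = -3
g(1) = -3
max = -3

-3


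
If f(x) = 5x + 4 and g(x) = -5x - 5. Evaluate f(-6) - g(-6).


-51


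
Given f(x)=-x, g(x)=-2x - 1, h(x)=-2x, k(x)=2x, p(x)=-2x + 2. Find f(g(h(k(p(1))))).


p(1) = 0
k(0) = 0
h(0) = 0
g(0) = -1
f(-1) = 1

1


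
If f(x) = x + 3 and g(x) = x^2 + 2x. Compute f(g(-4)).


g(-4) = 8
f(8) = 11

11


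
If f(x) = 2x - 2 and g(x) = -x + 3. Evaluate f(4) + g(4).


f(4) = 6
g(4) = -1
Sum = 5

5


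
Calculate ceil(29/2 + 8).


29/2 = 14.5
14.5 + 8 = 22.5
ceil(22.5) = 23

23


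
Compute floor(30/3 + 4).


14


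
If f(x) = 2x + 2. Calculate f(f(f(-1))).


6


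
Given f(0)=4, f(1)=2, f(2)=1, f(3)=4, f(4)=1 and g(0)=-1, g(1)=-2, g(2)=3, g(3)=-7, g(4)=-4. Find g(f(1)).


f(1) = 2
g(2) = 3

3


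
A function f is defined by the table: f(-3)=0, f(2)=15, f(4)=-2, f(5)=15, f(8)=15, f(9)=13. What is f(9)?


Reading from the table at x = 9

13


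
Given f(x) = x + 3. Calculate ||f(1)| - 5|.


1


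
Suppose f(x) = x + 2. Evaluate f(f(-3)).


f(-3) = -1
f(-1) = 1

1


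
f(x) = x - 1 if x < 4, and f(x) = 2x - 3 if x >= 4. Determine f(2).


2 satisfies x < 4
f(2) = 1

1


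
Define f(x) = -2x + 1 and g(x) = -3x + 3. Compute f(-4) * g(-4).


f(-4) = 9
g(-4) = 15
Product = 135

135


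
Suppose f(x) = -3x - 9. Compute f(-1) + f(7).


f(-1) = -6
f(7) = -30
Sum = -36

-36


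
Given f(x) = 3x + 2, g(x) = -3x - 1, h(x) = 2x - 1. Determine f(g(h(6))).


h(6) = 11
g(11) = -34
f(-34) = -100

-100


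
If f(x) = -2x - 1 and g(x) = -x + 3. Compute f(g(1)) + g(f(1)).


f(g(1)) = -5
g(f(1)) = 6
Sum = 1

1
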